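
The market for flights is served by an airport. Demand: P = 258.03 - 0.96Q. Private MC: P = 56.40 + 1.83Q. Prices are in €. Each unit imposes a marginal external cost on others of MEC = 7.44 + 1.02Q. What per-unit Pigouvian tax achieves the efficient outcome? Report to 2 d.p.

tax = €59.43 per unit

Social marginal cost = private MC + MEC = 63.84 + 2.85Q.
Set SMC = demand: 63.84 + 2.85Q = 258.03 - 0.96Q → Q* = 50.9685.
The Pigouvian tax equals MEC at Q*: 7.44 + 1.02×50.9685 = 59.4279.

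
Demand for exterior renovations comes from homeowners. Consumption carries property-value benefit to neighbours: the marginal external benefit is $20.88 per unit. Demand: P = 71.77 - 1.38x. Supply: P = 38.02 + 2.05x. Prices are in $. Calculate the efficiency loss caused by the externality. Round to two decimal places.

Market equilibrium (private): 38.02 + 2.05x = 71.77 - 1.38x → x_m = 9.8397.
Social marginal benefit = demand + MEB = 92.65 - 1.38x.
Set SMB = MC: 92.65 - 1.38x = 38.02 + 2.05x → x* = 15.9271.
Between x* and x_m the wedge SMB − MC runs linearly from 0 to MEB(x_m), so the loss is a triangle.
DWL = ½ × 6.0874 × 20.8800 = 63.5525.

DWL = $63.55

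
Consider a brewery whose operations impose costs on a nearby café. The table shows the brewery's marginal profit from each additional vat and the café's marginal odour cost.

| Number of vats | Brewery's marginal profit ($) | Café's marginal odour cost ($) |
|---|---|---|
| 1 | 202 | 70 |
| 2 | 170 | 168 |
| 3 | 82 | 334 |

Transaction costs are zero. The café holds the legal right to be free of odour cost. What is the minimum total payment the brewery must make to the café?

Efficient level: marginal profit ≥ marginal odour cost through level 2, so k* = 2.
With the café holding the right, the brewery must at least compensate total damage at k*: 70 + 168 = 238.

$238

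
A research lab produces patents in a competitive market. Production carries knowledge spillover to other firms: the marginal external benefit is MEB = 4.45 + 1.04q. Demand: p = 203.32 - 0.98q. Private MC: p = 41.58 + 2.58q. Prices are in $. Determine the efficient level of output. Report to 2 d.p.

Social marginal cost = private MC − MEB = 37.13 + 1.54q.
Set SMC = demand: 37.13 + 1.54q = 203.32 - 0.98q → q* = 65.9484.

q* = 65.95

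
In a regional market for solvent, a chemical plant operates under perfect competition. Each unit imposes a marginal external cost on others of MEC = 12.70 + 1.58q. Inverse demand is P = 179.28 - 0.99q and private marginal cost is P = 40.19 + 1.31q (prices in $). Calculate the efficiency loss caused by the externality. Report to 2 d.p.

DWL = $1510.03

Market equilibrium (private): 40.19 + 1.31q = 179.28 - 0.99q → q_m = 60.4739.
Social marginal cost = private MC + MEC = 52.89 + 2.89q.
Set SMC = demand: 52.89 + 2.89q = 179.28 - 0.99q → q* = 32.5747.
The loss is the area between SMC and demand from q* to q_m; with linear curves that's a triangle of height MEC(q_m).
DWL = ½ × 27.8992 × 108.2488 = 1510.0275.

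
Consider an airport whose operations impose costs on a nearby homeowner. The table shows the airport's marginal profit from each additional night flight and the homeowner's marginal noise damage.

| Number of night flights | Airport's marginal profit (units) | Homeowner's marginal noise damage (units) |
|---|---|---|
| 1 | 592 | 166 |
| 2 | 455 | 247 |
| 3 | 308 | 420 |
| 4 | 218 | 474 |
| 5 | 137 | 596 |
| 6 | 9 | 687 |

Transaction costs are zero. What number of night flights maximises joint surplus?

Bargaining reaches the level where marginal profit last exceeds marginal noise damage.
That holds through level 2 (455 ≥ 247) but not at 3 (308 < 420).

2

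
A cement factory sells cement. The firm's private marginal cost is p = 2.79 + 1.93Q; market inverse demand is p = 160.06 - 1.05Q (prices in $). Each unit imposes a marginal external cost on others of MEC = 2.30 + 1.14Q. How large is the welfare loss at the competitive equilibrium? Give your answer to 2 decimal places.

DWL = $473.51

Market equilibrium (private): 2.79 + 1.93Q = 160.06 - 1.05Q → Q_m = 52.7752.
Social marginal cost = private MC + MEC = 5.09 + 3.07Q.
Set SMC = demand: 5.09 + 3.07Q = 160.06 - 1.05Q → Q* = 37.6141.
The welfare-loss triangle has base |Q_m − Q*| and height MEC(Q_m) (the vertical gap between SMC and demand is zero at Q* and MEC at Q_m).
DWL = ½ × 15.1611 × 62.4637 = 473.5092.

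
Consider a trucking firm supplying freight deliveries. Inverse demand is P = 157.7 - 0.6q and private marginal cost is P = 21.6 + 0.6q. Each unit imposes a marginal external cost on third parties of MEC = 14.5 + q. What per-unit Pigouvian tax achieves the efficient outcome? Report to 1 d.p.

Social marginal cost = private MC + MEC = 36.1 + 1.6q.
Set SMC = demand: 36.1 + 1.6q = 157.7 - 0.6q → q* = 55.2727.
The Pigouvian tax equals MEC at q*: 14.5 + 1.0×55.2727 = 69.7727.

tax = 69.8 per unit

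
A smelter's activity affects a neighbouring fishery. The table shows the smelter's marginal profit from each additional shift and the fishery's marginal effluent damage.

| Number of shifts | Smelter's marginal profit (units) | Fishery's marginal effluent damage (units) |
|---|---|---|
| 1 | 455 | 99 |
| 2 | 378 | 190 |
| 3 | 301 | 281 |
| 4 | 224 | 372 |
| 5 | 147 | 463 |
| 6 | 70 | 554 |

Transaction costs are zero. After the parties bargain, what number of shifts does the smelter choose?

Bargaining reaches the level where marginal profit last exceeds marginal effluent damage.
That holds through level 3 (301 ≥ 281) but not at 4 (224 < 372).

3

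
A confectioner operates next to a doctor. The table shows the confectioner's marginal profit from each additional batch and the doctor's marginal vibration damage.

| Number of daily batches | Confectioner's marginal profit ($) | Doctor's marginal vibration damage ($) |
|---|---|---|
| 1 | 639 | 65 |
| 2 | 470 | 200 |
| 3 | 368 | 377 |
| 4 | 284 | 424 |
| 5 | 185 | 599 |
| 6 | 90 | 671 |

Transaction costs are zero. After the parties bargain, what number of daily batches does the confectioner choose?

2

Bargaining reaches the level where marginal profit last exceeds marginal vibration damage.
That holds through level 2 (470 ≥ 200) but not at 3 (368 < 377).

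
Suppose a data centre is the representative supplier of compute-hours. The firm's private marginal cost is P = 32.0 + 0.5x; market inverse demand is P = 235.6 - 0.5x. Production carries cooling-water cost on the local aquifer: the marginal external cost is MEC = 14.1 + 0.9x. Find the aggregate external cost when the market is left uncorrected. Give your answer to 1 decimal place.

21524.6

Market equilibrium (private): 32.0 + 0.5x = 235.6 - 0.5x → x_m = 203.6000.
Total external cost = ∫₀^{x_m} (14.1 + 0.9x) dx = 14.1×203.6000 + ½×0.9×203.6000² = 21524.5920.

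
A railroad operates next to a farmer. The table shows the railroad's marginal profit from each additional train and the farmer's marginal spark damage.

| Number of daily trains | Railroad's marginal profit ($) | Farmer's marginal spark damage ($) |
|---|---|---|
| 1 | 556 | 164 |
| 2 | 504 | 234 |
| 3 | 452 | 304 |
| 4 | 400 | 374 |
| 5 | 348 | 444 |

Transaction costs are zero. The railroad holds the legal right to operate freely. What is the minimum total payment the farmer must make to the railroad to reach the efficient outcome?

Left alone the railroad would choose level 5 (marginal profit stays positive).
Efficient level: k* = 4 (marginal profit ≥ marginal spark damage through 4).
The farmer must at least cover the railroad's forgone profit from cutting 5→4: 348 = 348.

$348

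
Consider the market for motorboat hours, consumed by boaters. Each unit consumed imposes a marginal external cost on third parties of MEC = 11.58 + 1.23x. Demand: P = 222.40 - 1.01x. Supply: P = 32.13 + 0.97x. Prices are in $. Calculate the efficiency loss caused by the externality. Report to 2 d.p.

DWL = $2623.42

Market equilibrium (private): 32.13 + 0.97x = 222.40 - 1.01x → x_m = 96.0960.
Social marginal benefit = demand − MEC = 210.82 - 2.24x.
Set SMB = MC: 210.82 - 2.24x = 32.13 + 0.97x → x* = 55.6667.
The welfare-loss triangle has base |x_m − x*| and height MEC(x_m) (the vertical gap between SMB and MC is zero at x* and MEC at x_m).
DWL = ½ × 40.4293 × 129.7780 = 2623.4168.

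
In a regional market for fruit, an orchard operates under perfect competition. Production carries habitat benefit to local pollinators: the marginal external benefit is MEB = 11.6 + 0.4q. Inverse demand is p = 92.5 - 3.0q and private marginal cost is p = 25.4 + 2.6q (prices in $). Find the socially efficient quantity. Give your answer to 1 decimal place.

Social marginal cost = private MC − MEB = 13.8 + 2.2q.
Set SMC = demand: 13.8 + 2.2q = 92.5 - 3.0q → q* = 15.1346.

q* = 15.1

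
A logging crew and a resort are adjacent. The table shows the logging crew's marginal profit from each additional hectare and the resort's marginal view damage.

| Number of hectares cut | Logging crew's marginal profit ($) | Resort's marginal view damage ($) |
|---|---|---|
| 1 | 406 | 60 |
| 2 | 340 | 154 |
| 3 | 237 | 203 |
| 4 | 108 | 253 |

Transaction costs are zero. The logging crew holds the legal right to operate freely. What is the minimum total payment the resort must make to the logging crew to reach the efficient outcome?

$108

Left alone the logging crew would choose level 4 (marginal profit stays positive).
Efficient level: k* = 3 (marginal profit ≥ marginal view damage through 3).
The resort must at least cover the logging crew's forgone profit from cutting 4→3: 108 = 108.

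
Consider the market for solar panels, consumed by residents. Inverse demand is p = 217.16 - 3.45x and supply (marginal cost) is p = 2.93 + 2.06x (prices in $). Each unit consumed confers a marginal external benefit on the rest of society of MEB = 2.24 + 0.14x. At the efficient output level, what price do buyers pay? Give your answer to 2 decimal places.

Social marginal benefit = demand + MEB = 219.40 - 3.31x.
Set SMB = MC: 219.40 - 3.31x = 2.93 + 2.06x → x* = 40.3110.
Consumer price on the demand curve at x*: 217.16 − 3.45×40.3110 = 78.0871.

P = $78.09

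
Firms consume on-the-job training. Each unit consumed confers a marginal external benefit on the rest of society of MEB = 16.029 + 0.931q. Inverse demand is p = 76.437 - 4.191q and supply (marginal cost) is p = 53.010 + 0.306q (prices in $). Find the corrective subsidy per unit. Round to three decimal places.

Social marginal benefit = demand + MEB = 92.466 - 3.260q.
Set SMB = MC: 92.466 - 3.260q = 53.010 + 0.306q → q* = 11.0645.
The Pigouvian subsidy equals MEB at q*: 16.029 + 0.931×11.0645 = 26.3300.

subsidy = $26.330 per unit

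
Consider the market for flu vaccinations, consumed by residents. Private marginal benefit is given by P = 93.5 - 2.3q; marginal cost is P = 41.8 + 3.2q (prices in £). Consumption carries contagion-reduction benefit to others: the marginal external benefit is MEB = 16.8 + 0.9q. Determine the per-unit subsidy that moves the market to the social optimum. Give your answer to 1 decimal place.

subsidy = £30.2 per unit

Social marginal benefit = demand + MEB = 110.3 - 1.4q.
Set SMB = MC: 110.3 - 1.4q = 41.8 + 3.2q → q* = 14.8913.
The Pigouvian subsidy equals MEB at q*: 16.8 + 0.9×14.8913 = 30.2022.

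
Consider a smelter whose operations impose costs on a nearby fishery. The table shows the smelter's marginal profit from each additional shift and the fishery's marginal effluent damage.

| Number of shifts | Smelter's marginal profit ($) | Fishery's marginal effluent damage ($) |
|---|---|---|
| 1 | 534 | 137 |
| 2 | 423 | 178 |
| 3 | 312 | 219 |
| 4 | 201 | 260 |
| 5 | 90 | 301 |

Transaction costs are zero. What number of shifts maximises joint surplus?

3

Bargaining reaches the level where marginal profit last exceeds marginal effluent damage.
That holds through level 3 (312 ≥ 219) but not at 4 (201 < 260).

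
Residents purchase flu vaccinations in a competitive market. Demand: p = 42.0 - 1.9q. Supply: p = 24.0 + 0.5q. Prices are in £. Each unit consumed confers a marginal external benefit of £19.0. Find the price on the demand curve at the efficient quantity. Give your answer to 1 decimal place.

Social marginal benefit = demand + MEB = 61.0 - 1.9q.
Set SMB = MC: 61.0 - 1.9q = 24.0 + 0.5q → q* = 15.4167.
Consumer price on the demand curve at q*: 42.0 − 1.9×15.4167 = 12.7083.

P = £12.7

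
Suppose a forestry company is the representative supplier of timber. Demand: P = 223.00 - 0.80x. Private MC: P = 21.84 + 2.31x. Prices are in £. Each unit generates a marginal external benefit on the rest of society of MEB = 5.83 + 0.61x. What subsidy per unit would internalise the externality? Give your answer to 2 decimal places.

subsidy = £56.34 per unit

Social marginal cost = private MC − MEB = 16.01 + 1.70x.
Set SMC = demand: 16.01 + 1.70x = 223.00 - 0.80x → x* = 82.7960.
The Pigouvian subsidy equals MEB at x*: 5.83 + 0.61×82.7960 = 56.3356.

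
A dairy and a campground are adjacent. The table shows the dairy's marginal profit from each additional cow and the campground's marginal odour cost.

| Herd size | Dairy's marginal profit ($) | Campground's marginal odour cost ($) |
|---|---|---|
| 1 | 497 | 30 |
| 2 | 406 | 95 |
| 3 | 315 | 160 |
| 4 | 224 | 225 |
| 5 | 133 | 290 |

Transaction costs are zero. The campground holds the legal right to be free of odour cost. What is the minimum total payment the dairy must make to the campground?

Efficient level: marginal profit ≥ marginal odour cost through level 3, so k* = 3.
With the campground holding the right, the dairy must at least compensate total damage at k*: 30 + 95 + 160 = 285.

$285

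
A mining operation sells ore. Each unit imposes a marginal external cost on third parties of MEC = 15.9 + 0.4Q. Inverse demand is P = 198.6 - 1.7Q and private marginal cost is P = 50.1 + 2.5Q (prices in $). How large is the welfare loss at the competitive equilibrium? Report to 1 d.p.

Market equilibrium (private): 50.1 + 2.5Q = 198.6 - 1.7Q → Q_m = 35.3571.
Social marginal cost = private MC + MEC = 66.0 + 2.9Q.
Set SMC = demand: 66.0 + 2.9Q = 198.6 - 1.7Q → Q* = 28.8261.
Between Q* and Q_m the wedge SMC − demand runs linearly from 0 to MEC(Q_m), so the loss is a triangle.
DWL = ½ × 6.5310 × 30.0429 = 98.1051.

DWL = $98.1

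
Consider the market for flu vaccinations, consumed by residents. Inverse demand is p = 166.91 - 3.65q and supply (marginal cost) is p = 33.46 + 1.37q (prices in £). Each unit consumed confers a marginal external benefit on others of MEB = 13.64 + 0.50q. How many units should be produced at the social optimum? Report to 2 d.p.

q* = 32.54

Social marginal benefit = demand + MEB = 180.55 - 3.15q.
Set SMB = MC: 180.55 - 3.15q = 33.46 + 1.37q → q* = 32.5420.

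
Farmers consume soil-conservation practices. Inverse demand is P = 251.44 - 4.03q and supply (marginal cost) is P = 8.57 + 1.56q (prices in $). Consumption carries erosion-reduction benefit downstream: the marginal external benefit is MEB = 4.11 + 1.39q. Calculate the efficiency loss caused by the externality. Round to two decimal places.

Market equilibrium (private): 8.57 + 1.56q = 251.44 - 4.03q → q_m = 43.4472.
Social marginal benefit = demand + MEB = 255.55 - 2.64q.
Set SMB = MC: 255.55 - 2.64q = 8.57 + 1.56q → q* = 58.8048.
Height of the DWL triangle at q_m is SMB(q_m) − MC(q_m) = MEB(q_m) = 64.5016.
DWL = ½ × 15.3576 × 64.5016 = 495.2949.

DWL = $495.29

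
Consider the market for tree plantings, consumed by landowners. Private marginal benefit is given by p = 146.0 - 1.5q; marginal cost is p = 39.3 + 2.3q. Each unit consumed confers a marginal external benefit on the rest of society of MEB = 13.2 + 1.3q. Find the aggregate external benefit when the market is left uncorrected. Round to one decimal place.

883.1

Market equilibrium (private): 39.3 + 2.3q = 146.0 - 1.5q → q_m = 28.0789.
Total external benefit = ∫₀^{q_m} (13.2 + 1.3q) dq = 13.2×28.0789 + ½×1.3×28.0789² = 883.1175.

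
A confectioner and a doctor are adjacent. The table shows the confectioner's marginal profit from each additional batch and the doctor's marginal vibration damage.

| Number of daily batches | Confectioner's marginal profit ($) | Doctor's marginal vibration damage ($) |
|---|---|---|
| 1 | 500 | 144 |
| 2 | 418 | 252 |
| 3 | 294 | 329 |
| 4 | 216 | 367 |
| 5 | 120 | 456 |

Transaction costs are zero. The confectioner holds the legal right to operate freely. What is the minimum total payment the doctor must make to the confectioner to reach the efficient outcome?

$630

Left alone the confectioner would choose level 5 (marginal profit stays positive).
Efficient level: k* = 2 (marginal profit ≥ marginal vibration damage through 2).
The doctor must at least cover the confectioner's forgone profit from cutting 5→2: 294 + 216 + 120 = 630.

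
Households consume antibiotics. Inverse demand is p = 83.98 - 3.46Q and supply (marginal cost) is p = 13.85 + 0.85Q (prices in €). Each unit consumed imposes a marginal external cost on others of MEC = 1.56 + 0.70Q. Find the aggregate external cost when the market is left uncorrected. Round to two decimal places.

€118.05

Market equilibrium (private): 13.85 + 0.85Q = 83.98 - 3.46Q → Q_m = 16.2715.
Total external cost = ∫₀^{Q_m} (1.56 + 0.70Q) dQ = 1.56×16.2715 + ½×0.70×16.2715² = 118.0501.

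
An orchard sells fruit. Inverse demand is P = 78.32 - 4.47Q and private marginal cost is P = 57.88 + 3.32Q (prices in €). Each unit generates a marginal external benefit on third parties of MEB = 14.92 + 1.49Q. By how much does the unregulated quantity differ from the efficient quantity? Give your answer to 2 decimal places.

Market equilibrium (private): 57.88 + 3.32Q = 78.32 - 4.47Q → Q_m = 2.6239.
Social marginal cost = private MC − MEB = 42.96 + 1.83Q.
Set SMC = demand: 42.96 + 1.83Q = 78.32 - 4.47Q → Q* = 5.6127.
Gap = |2.6239 − 5.6127| = 2.9888.

2.99 units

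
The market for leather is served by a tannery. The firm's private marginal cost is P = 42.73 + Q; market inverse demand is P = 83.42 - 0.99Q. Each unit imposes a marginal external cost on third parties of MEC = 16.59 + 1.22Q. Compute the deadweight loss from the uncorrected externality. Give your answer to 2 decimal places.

DWL = 268.72

Market equilibrium (private): 42.73 + Q = 83.42 - 0.99Q → Q_m = 20.4472.
Social marginal cost = private MC + MEC = 59.32 + 2.22Q.
Set SMC = demand: 59.32 + 2.22Q = 83.42 - 0.99Q → Q* = 7.5078.
The welfare-loss triangle has base |Q_m − Q*| and height MEC(Q_m) (the vertical gap between SMC and demand is zero at Q* and MEC at Q_m).
DWL = ½ × 12.9394 × 41.5356 = 268.7229.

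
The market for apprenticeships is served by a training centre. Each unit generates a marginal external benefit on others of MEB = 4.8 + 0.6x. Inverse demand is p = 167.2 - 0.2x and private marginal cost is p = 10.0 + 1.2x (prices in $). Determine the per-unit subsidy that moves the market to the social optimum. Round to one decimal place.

subsidy = $126.3 per unit

Social marginal cost = private MC − MEB = 5.2 + 0.6x.
Set SMC = demand: 5.2 + 0.6x = 167.2 - 0.2x → x* = 202.5000.
The Pigouvian subsidy equals MEB at x*: 4.8 + 0.6×202.5000 = 126.3000.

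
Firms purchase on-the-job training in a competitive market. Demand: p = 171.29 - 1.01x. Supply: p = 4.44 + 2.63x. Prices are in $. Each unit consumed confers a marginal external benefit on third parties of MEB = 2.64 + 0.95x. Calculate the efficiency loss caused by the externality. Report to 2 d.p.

DWL = $396.50

Market equilibrium (private): 4.44 + 2.63x = 171.29 - 1.01x → x_m = 45.8379.
Social marginal benefit = demand + MEB = 173.93 - 0.06x.
Set SMB = MC: 173.93 - 0.06x = 4.44 + 2.63x → x* = 63.0074.
The loss is the area between SMB and MC from x* to x_m; with linear curves that's a triangle of height MEB(x_m).
DWL = ½ × 17.1695 × 46.1860 = 396.4953.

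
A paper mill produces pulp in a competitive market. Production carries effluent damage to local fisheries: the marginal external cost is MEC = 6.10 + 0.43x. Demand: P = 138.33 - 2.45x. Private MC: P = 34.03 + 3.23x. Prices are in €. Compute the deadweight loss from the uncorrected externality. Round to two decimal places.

Market equilibrium (private): 34.03 + 3.23x = 138.33 - 2.45x → x_m = 18.3627.
Social marginal cost = private MC + MEC = 40.13 + 3.66x.
Set SMC = demand: 40.13 + 3.66x = 138.33 - 2.45x → x* = 16.0720.
Height of the DWL triangle at x_m is SMC(x_m) − demand(x_m) = MEC(x_m) = 13.9960.
DWL = ½ × 2.2907 × 13.9960 = 16.0303.

DWL = €16.03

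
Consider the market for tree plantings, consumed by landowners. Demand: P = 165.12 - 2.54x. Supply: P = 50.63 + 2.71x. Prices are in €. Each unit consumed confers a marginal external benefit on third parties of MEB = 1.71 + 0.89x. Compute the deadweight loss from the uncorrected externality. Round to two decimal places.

DWL = €51.15

Market equilibrium (private): 50.63 + 2.71x = 165.12 - 2.54x → x_m = 21.8076.
Social marginal benefit = demand + MEB = 166.83 - 1.65x.
Set SMB = MC: 166.83 - 1.65x = 50.63 + 2.71x → x* = 26.6514.
The loss is the area between SMB and MC from x* to x_m; with linear curves that's a triangle of height MEB(x_m).
DWL = ½ × 4.8438 × 21.1188 = 51.1476.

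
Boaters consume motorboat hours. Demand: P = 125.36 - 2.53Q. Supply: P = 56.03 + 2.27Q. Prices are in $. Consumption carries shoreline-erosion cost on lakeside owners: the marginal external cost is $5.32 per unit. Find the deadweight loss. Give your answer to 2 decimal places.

DWL = $2.95

Market equilibrium (private): 56.03 + 2.27Q = 125.36 - 2.53Q → Q_m = 14.4438.
Social marginal benefit = demand − MEC = 120.04 - 2.53Q.
Set SMB = MC: 120.04 - 2.53Q = 56.03 + 2.27Q → Q* = 13.3354.
Between Q* and Q_m the wedge MC − SMB runs linearly from 0 to MEC(Q_m), so the loss is a triangle.
DWL = ½ × 1.1084 × 5.3200 = 2.9483.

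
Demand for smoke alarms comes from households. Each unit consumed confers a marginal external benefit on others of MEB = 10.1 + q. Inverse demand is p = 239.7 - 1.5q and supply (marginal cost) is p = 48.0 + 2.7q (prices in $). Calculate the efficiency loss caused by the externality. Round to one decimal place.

DWL = $485.5

Market equilibrium (private): 48.0 + 2.7q = 239.7 - 1.5q → q_m = 45.6429.
Social marginal benefit = demand + MEB = 249.8 - 0.5q.
Set SMB = MC: 249.8 - 0.5q = 48.0 + 2.7q → q* = 63.0625.
Height of the DWL triangle at q_m is SMB(q_m) − MC(q_m) = MEB(q_m) = 55.7429.
DWL = ½ × 17.4196 × 55.7429 = 485.5095.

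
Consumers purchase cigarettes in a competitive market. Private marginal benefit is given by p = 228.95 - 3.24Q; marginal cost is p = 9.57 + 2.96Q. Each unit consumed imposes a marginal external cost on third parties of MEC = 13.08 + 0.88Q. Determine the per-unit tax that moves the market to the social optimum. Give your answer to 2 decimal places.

Social marginal benefit = demand − MEC = 215.87 - 4.12Q.
Set SMB = MC: 215.87 - 4.12Q = 9.57 + 2.96Q → Q* = 29.1384.
The Pigouvian tax equals MEC at Q*: 13.08 + 0.88×29.1384 = 38.7218.

tax = 38.72 per unit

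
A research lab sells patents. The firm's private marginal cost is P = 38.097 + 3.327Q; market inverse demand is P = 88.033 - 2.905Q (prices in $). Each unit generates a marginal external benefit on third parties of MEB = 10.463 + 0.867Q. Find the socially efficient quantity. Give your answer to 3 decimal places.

Q* = 11.258

Social marginal cost = private MC − MEB = 27.634 + 2.460Q.
Set SMC = demand: 27.634 + 2.460Q = 88.033 - 2.905Q → Q* = 11.2580.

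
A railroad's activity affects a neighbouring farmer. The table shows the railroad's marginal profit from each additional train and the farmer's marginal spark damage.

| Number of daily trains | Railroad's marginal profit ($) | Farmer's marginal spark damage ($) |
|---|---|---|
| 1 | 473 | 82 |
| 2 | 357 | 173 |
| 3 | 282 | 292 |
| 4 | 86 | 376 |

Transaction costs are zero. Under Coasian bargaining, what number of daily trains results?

2

Bargaining reaches the level where marginal profit last exceeds marginal spark damage.
That holds through level 2 (357 ≥ 173) but not at 3 (282 < 292).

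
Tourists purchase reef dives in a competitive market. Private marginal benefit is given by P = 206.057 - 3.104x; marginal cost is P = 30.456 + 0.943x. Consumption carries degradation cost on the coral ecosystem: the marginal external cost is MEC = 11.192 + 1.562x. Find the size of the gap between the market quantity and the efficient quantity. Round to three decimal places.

14.079 units

Market equilibrium (private): 30.456 + 0.943x = 206.057 - 3.104x → x_m = 43.3904.
Social marginal benefit = demand − MEC = 194.865 - 4.666x.
Set SMB = MC: 194.865 - 4.666x = 30.456 + 0.943x → x* = 29.3116.
Gap = |43.3904 − 29.3116| = 14.0788.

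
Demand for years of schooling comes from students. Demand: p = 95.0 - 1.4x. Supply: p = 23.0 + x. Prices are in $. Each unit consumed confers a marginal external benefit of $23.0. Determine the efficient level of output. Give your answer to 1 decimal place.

x* = 39.6

Social marginal benefit = demand + MEB = 118.0 - 1.4x.
Set SMB = MC: 118.0 - 1.4x = 23.0 + x → x* = 39.5833.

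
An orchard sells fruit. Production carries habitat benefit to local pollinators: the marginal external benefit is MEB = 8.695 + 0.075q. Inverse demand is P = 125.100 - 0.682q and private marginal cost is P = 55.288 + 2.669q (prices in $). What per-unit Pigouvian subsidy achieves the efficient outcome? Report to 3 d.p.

subsidy = $10.492 per unit

Social marginal cost = private MC − MEB = 46.593 + 2.594q.
Set SMC = demand: 46.593 + 2.594q = 125.100 - 0.682q → q* = 23.9643.
The Pigouvian subsidy equals MEB at q*: 8.695 + 0.075×23.9643 = 10.4923.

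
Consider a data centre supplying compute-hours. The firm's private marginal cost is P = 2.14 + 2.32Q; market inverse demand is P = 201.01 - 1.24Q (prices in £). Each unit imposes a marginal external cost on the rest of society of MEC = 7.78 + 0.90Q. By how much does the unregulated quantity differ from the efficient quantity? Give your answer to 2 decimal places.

13.02 units

Market equilibrium (private): 2.14 + 2.32Q = 201.01 - 1.24Q → Q_m = 55.8624.
Social marginal cost = private MC + MEC = 9.92 + 3.22Q.
Set SMC = demand: 9.92 + 3.22Q = 201.01 - 1.24Q → Q* = 42.8453.
Gap = |55.8624 − 42.8453| = 13.0171.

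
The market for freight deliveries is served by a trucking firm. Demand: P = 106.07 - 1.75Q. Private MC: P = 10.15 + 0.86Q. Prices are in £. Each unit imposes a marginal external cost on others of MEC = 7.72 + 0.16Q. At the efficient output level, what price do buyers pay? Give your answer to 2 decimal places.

Social marginal cost = private MC + MEC = 17.87 + 1.02Q.
Set SMC = demand: 17.87 + 1.02Q = 106.07 - 1.75Q → Q* = 31.8412.
Consumer price on the demand curve at Q*: 106.07 − 1.75×31.8412 = 50.3479.

P = £50.35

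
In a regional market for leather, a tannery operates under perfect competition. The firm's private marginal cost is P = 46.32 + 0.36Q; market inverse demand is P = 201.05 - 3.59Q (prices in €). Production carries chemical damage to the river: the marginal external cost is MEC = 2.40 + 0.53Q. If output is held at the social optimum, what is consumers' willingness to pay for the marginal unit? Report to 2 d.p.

Social marginal cost = private MC + MEC = 48.72 + 0.89Q.
Set SMC = demand: 48.72 + 0.89Q = 201.05 - 3.59Q → Q* = 34.0022.
Consumer price on the demand curve at Q*: 201.05 − 3.59×34.0022 = 78.9821.

P = €78.98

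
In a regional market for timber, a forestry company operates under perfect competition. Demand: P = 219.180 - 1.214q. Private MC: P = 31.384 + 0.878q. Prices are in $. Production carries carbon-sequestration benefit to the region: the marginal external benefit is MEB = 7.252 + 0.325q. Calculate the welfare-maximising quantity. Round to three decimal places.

q* = 110.384

Social marginal cost = private MC − MEB = 24.132 + 0.553q.
Set SMC = demand: 24.132 + 0.553q = 219.180 - 1.214q → q* = 110.3837.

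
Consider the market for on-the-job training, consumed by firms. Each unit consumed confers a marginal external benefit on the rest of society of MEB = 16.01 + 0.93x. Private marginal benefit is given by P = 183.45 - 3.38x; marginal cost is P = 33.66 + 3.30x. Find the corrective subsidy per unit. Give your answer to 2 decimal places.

Social marginal benefit = demand + MEB = 199.46 - 2.45x.
Set SMB = MC: 199.46 - 2.45x = 33.66 + 3.30x → x* = 28.8348.
The Pigouvian subsidy equals MEB at x*: 16.01 + 0.93×28.8348 = 42.8264.

subsidy = 42.83 per unit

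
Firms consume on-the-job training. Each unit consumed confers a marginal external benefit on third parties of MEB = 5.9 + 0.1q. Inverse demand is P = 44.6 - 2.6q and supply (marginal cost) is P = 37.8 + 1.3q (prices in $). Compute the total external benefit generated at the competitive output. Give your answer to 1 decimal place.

Market equilibrium (private): 37.8 + 1.3q = 44.6 - 2.6q → q_m = 1.7436.
Total external benefit = ∫₀^{q_m} (5.9 + 0.1q) dq = 5.9×1.7436 + ½×0.1×1.7436² = 10.4392.

$10.4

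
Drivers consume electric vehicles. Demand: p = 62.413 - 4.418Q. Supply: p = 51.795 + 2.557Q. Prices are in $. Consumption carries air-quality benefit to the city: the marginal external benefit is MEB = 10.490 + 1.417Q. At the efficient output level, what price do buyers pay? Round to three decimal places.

P = $45.634

Social marginal benefit = demand + MEB = 72.903 - 3.001Q.
Set SMB = MC: 72.903 - 3.001Q = 51.795 + 2.557Q → Q* = 3.7978.
Consumer price on the demand curve at Q*: 62.413 − 4.418×3.7978 = 45.6343.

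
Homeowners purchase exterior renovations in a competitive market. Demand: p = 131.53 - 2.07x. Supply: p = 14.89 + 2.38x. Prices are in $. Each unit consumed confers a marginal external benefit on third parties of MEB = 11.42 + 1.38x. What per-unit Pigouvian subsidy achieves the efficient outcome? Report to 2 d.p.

Social marginal benefit = demand + MEB = 142.95 - 0.69x.
Set SMB = MC: 142.95 - 0.69x = 14.89 + 2.38x → x* = 41.7134.
The Pigouvian subsidy equals MEB at x*: 11.42 + 1.38×41.7134 = 68.9845.

subsidy = $68.98 per unit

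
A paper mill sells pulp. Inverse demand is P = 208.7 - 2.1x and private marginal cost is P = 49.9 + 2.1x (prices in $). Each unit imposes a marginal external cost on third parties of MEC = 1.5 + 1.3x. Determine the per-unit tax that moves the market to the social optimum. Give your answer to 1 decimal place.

tax = $38.7 per unit

Social marginal cost = private MC + MEC = 51.4 + 3.4x.
Set SMC = demand: 51.4 + 3.4x = 208.7 - 2.1x → x* = 28.6000.
The Pigouvian tax equals MEC at x*: 1.5 + 1.3×28.6000 = 38.6800.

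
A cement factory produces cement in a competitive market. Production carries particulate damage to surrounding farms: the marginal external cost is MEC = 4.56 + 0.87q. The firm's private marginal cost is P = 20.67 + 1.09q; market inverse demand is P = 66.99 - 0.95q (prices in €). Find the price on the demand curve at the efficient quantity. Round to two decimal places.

P = €53.36

Social marginal cost = private MC + MEC = 25.23 + 1.96q.
Set SMC = demand: 25.23 + 1.96q = 66.99 - 0.95q → q* = 14.3505.
Consumer price on the demand curve at q*: 66.99 − 0.95×14.3505 = 53.3570.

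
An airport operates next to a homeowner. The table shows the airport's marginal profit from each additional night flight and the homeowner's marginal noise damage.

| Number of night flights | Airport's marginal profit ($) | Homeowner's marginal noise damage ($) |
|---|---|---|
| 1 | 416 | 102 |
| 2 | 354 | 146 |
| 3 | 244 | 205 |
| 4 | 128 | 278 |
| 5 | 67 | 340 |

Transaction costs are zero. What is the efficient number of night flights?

3

Bargaining reaches the level where marginal profit last exceeds marginal noise damage.
That holds through level 3 (244 ≥ 205) but not at 4 (128 < 278).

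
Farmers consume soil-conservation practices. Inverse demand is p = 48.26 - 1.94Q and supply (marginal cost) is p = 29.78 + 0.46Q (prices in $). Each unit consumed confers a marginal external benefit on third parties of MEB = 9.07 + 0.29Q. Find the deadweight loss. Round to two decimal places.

DWL = $30.27

Market equilibrium (private): 29.78 + 0.46Q = 48.26 - 1.94Q → Q_m = 7.7000.
Social marginal benefit = demand + MEB = 57.33 - 1.65Q.
Set SMB = MC: 57.33 - 1.65Q = 29.78 + 0.46Q → Q* = 13.0569.
The welfare-loss triangle has base |Q_m − Q*| and height MEB(Q_m) (the vertical gap between SMB and MC is zero at Q* and MEB at Q_m).
DWL = ½ × 5.3569 × 11.3030 = 30.2745.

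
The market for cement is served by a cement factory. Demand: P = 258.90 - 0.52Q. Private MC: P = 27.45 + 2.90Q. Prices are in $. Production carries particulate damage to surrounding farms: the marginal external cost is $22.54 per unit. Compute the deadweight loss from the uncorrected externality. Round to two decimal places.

Market equilibrium (private): 27.45 + 2.90Q = 258.90 - 0.52Q → Q_m = 67.6754.
Social marginal cost = private MC + MEC = 49.99 + 2.90Q.
Set SMC = demand: 49.99 + 2.90Q = 258.90 - 0.52Q → Q* = 61.0848.
Height of the DWL triangle at Q_m is SMC(Q_m) − demand(Q_m) = MEC(Q_m) = 22.5400.
DWL = ½ × 6.5906 × 22.5400 = 74.2761.

DWL = $74.28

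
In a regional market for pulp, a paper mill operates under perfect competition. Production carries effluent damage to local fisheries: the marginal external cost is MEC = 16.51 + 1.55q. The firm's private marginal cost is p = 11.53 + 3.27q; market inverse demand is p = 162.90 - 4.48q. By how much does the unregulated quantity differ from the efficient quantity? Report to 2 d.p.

Market equilibrium (private): 11.53 + 3.27q = 162.90 - 4.48q → q_m = 19.5316.
Social marginal cost = private MC + MEC = 28.04 + 4.82q.
Set SMC = demand: 28.04 + 4.82q = 162.90 - 4.48q → q* = 14.5011.
Gap = |19.5316 − 14.5011| = 5.0305.

5.03 units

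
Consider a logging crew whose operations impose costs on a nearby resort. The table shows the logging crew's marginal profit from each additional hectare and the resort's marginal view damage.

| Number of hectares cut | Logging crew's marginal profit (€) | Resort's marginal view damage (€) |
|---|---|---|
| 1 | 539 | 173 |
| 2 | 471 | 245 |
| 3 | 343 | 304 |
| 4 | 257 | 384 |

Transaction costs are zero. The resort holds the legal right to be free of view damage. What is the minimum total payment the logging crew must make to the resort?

€722

Efficient level: marginal profit ≥ marginal view damage through level 3, so k* = 3.
With the resort holding the right, the logging crew must at least compensate total damage at k*: 173 + 245 + 304 = 722.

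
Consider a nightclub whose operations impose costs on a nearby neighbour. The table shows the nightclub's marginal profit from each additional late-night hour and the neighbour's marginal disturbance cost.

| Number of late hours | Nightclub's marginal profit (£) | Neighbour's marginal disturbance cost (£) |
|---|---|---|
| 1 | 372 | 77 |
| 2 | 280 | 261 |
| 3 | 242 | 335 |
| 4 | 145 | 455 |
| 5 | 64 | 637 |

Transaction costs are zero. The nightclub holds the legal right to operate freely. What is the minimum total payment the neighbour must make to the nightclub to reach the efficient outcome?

£451

Left alone the nightclub would choose level 5 (marginal profit stays positive).
Efficient level: k* = 2 (marginal profit ≥ marginal disturbance cost through 2).
The neighbour must at least cover the nightclub's forgone profit from cutting 5→2: 242 + 145 + 64 = 451.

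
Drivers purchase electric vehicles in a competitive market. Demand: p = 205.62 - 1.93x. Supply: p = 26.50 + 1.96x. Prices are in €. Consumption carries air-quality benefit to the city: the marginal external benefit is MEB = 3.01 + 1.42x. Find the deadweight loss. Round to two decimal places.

DWL = €946.96

Market equilibrium (private): 26.50 + 1.96x = 205.62 - 1.93x → x_m = 46.0463.
Social marginal benefit = demand + MEB = 208.63 - 0.51x.
Set SMB = MC: 208.63 - 0.51x = 26.50 + 1.96x → x* = 73.7368.
Between x* and x_m the wedge SMB − MC runs linearly from 0 to MEB(x_m), so the loss is a triangle.
DWL = ½ × 27.6905 × 68.3957 = 946.9556.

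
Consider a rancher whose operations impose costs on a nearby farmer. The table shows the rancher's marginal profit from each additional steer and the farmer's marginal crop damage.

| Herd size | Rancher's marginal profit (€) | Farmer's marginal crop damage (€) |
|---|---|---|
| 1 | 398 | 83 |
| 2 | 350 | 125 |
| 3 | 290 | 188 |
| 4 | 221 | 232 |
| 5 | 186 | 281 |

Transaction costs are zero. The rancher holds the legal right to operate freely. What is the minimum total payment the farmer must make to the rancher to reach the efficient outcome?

Left alone the rancher would choose level 5 (marginal profit stays positive).
Efficient level: k* = 3 (marginal profit ≥ marginal crop damage through 3).
The farmer must at least cover the rancher's forgone profit from cutting 5→3: 221 + 186 = 407.

€407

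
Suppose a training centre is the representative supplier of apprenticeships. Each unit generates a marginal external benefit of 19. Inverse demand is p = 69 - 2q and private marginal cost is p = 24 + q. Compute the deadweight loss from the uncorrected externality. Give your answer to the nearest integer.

DWL = 60

Market equilibrium (private): 24 + q = 69 - 2q → q_m = 15.0000.
Social marginal cost = private MC − MEB = 5 + q.
Set SMC = demand: 5 + q = 69 - 2q → q* = 21.3333.
Between q* and q_m the wedge demand − SMC runs linearly from 0 to MEB(q_m), so the loss is a triangle.
DWL = ½ × 6.3333 × 19.0000 = 60.1664.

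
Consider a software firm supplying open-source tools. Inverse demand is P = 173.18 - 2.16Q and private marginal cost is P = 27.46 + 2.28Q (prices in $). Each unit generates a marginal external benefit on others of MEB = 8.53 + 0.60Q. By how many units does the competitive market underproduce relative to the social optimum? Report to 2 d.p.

Market equilibrium (private): 27.46 + 2.28Q = 173.18 - 2.16Q → Q_m = 32.8198.
Social marginal cost = private MC − MEB = 18.93 + 1.68Q.
Set SMC = demand: 18.93 + 1.68Q = 173.18 - 2.16Q → Q* = 40.1693.
Gap = |32.8198 − 40.1693| = 7.3495.

7.35 units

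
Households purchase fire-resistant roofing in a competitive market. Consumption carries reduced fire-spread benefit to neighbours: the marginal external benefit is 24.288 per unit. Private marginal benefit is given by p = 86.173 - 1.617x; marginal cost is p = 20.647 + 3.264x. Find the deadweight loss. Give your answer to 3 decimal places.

Market equilibrium (private): 20.647 + 3.264x = 86.173 - 1.617x → x_m = 13.4247.
Social marginal benefit = demand + MEB = 110.461 - 1.617x.
Set SMB = MC: 110.461 - 1.617x = 20.647 + 3.264x → x* = 18.4007.
The loss is the area between SMB and MC from x* to x_m; with linear curves that's a triangle of height MEB(x_m).
DWL = ½ × 4.9760 × 24.2880 = 60.4285.

DWL = 60.429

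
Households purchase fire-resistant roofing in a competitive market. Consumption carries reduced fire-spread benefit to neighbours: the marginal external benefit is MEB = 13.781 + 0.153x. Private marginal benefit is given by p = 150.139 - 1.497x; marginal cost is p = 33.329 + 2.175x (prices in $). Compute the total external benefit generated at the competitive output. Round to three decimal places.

$515.801

Market equilibrium (private): 33.329 + 2.175x = 150.139 - 1.497x → x_m = 31.8110.
Total external benefit = ∫₀^{x_m} (13.781 + 0.153x) dx = 13.781×31.8110 + ½×0.153×31.8110² = 515.8008.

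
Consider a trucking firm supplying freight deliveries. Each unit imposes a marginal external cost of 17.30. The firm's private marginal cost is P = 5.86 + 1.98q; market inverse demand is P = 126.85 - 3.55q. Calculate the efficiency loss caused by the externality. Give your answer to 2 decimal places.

DWL = 27.06

Market equilibrium (private): 5.86 + 1.98q = 126.85 - 3.55q → q_m = 21.8788.
Social marginal cost = private MC + MEC = 23.16 + 1.98q.
Set SMC = demand: 23.16 + 1.98q = 126.85 - 3.55q → q* = 18.7505.
Height of the DWL triangle at q_m is SMC(q_m) − demand(q_m) = MEC(q_m) = 17.3000.
DWL = ½ × 3.1283 × 17.3000 = 27.0598.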